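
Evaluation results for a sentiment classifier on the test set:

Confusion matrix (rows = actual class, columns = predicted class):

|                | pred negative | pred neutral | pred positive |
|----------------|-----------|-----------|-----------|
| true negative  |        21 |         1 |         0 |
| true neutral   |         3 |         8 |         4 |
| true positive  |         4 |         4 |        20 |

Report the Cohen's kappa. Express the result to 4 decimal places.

Observed agreement pₒ = trace/N = 49/65 = 0.75385
Expected agreement pₑ = Σ (rowᵢ·colᵢ)/N² = (22·28 + 15·13 + 28·24)/65² = 0.35101
κ = (pₒ − pₑ)/(1 − pₑ) = (0.75385 − 0.35101)/(1 − 0.35101) = 0.6207

0.6207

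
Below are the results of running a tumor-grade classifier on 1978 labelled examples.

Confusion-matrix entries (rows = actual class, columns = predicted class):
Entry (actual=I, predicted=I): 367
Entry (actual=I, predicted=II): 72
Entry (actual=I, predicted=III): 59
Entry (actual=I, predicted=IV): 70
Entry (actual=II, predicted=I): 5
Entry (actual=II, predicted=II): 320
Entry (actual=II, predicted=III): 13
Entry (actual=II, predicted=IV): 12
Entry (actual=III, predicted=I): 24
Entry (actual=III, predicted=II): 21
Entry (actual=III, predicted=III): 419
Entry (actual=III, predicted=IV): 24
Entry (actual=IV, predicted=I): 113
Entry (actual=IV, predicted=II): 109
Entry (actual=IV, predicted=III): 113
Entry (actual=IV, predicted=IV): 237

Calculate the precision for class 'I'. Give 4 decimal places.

0.7210

Treat 'I' as positive and all other classes as negative.
precision = TP/(TP+FP).
I: TP=367, FP=5+24+113=142 → 367/509 = 0.72102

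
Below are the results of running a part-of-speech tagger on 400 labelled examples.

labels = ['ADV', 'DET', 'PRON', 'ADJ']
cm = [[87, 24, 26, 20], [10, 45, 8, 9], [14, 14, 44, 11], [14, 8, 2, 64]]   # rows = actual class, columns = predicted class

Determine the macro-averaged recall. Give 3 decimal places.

Per-class recall (TP/(TP+FN)):
  ADV: TP=87, FN=24+26+20=70 → 87/157 = 0.5541
  DET: TP=45, FN=10+8+9=27 → 45/72 = 0.6250
  PRON: TP=44, FN=14+14+11=39 → 44/83 = 0.5301
  ADJ: TP=64, FN=14+8+2=24 → 64/88 = 0.7273
Macro-recall = mean = (0.5541 + 0.6250 + 0.5301 + 0.7273) / 4 = 0.609

0.609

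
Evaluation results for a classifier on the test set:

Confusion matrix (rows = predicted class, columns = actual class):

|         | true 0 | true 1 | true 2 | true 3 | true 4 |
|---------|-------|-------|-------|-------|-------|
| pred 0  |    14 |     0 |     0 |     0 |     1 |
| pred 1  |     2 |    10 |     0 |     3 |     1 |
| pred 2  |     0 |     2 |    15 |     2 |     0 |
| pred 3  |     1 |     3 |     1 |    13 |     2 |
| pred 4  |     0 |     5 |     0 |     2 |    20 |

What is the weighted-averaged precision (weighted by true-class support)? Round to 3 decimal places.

Per-class precision (TP/(TP+FP)):
  0: TP=14, FP=0+0+0+1=1 → 14/15 = 0.9333
  1: TP=10, FP=2+0+3+1=6 → 10/16 = 0.6250
  2: TP=15, FP=0+2+2+0=4 → 15/19 = 0.7895
  3: TP=13, FP=1+3+1+2=7 → 13/20 = 0.6500
  4: TP=20, FP=0+5+0+2=7 → 20/27 = 0.7407
Weighted-precision = Σ (supportᵢ/N)·precisionᵢ with N=97: (17/97)·0.9333 + (20/97)·0.6250 + (16/97)·0.7895 + (20/97)·0.6500 + (24/97)·0.7407 = 0.740

0.740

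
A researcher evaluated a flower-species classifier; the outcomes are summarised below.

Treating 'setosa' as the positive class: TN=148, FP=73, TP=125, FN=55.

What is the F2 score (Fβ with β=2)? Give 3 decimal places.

Fβ = (1+β²)·TP / ((1+β²)·TP + β²·FN + FP), with β²=4
= 5·125 / (5·125 + 4·55 + 73) = 0.681

0.681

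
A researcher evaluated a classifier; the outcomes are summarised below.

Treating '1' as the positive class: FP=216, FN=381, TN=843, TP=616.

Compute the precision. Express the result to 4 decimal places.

Precision = TP/(TP+FP) = 616/(616+216) = 616/832 = 0.7404

0.7404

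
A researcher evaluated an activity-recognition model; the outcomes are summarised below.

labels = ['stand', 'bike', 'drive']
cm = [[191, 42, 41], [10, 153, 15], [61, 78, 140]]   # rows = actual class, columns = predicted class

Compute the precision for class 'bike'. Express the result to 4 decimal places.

0.5604

Take TP from the diagonal, FP from the rest of the 'bike' prediction marginal, FN from the rest of the 'bike' actual marginal.
precision = TP/(TP+FP).
bike: TP=153, FP=42+78=120 → 153/273 = 0.56044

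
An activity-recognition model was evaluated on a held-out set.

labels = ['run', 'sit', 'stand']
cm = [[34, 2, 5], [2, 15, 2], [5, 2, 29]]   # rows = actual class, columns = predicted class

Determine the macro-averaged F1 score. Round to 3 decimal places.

Per-class F1 score (2·TP/(2·TP+FP+FN)):
  run: TP=34, FP=2+5=7, FN=2+5=7 → 68/82 = 0.8293
  sit: TP=15, FP=2+2=4, FN=2+2=4 → 30/38 = 0.7895
  stand: TP=29, FP=5+2=7, FN=5+2=7 → 58/72 = 0.8056
Macro-F1 score = mean = (0.8293 + 0.7895 + 0.8056) / 3 = 0.808

0.808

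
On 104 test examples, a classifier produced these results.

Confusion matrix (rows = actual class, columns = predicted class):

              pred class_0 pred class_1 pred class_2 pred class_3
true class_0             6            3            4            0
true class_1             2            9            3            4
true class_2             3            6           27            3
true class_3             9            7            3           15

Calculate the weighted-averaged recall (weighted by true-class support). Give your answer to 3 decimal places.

Per-class recall (TP/(TP+FN)):
  class_0: TP=6, FN=3+4+0=7 → 6/13 = 0.4615
  class_1: TP=9, FN=2+3+4=9 → 9/18 = 0.5000
  class_2: TP=27, FN=3+6+3=12 → 27/39 = 0.6923
  class_3: TP=15, FN=9+7+3=19 → 15/34 = 0.4412
Weighted-recall = Σ (supportᵢ/N)·recallᵢ with N=104: (13/104)·0.4615 + (18/104)·0.5000 + (39/104)·0.6923 + (34/104)·0.4412 = 0.548

0.548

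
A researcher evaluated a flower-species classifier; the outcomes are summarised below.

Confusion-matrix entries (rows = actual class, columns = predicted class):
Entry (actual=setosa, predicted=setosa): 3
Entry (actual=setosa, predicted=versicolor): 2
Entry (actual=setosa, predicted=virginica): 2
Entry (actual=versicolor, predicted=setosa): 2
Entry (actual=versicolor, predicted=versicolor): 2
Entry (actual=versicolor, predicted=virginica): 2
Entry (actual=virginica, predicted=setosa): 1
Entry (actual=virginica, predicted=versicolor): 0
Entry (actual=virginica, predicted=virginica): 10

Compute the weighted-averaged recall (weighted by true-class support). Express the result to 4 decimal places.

0.6250

Per-class recall (TP/(TP+FN)):
  setosa: TP=3, FN=2+2=4 → 3/7 = 0.42857
  versicolor: TP=2, FN=2+2=4 → 2/6 = 0.33333
  virginica: TP=10, FN=1+0=1 → 10/11 = 0.90909
Weighted-recall = Σ (supportᵢ/N)·recallᵢ with N=24: (7/24)·0.42857 + (6/24)·0.33333 + (11/24)·0.90909 = 0.6250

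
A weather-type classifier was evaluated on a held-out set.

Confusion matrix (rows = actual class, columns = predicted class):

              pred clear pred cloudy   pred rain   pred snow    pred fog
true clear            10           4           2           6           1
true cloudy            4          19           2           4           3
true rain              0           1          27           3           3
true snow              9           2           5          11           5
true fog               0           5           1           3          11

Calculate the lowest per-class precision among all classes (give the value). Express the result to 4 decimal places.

0.4074

Per-class precision (TP/(TP+FP)):
  clear: TP=10, FP=4+0+9+0=13 → 10/23 = 0.43478
  cloudy: TP=19, FP=4+1+2+5=12 → 19/31 = 0.61290
  rain: TP=27, FP=2+2+5+1=10 → 27/37 = 0.72973
  snow: TP=11, FP=6+4+3+3=16 → 11/27 = 0.40741
  fog: TP=11, FP=1+3+3+5=12 → 11/23 = 0.47826
Lowest is class 'snow' with precision = 0.4074.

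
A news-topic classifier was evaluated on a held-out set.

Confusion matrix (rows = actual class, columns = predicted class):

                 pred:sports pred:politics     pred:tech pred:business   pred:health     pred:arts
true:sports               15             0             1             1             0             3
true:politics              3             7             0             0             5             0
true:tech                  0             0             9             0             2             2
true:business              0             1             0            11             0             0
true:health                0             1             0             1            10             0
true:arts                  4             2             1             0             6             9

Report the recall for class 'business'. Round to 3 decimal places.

0.917

One-vs-rest for 'business': TP = diagonal; FP = other classes predicted 'business'; FN = 'business' predicted as other.
recall = TP/(TP+FN).
business: TP=11, FN=0+1+0+0+0=1 → 11/12 = 0.9167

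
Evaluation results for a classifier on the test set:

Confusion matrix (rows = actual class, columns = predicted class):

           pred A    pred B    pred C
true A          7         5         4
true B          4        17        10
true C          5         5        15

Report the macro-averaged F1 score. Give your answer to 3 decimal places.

0.526

Per-class F1 score (2·TP/(2·TP+FP+FN)):
  A: TP=7, FP=4+5=9, FN=5+4=9 → 14/32 = 0.4375
  B: TP=17, FP=5+5=10, FN=4+10=14 → 34/58 = 0.5862
  C: TP=15, FP=4+10=14, FN=5+5=10 → 30/54 = 0.5556
Macro-F1 score = mean = (0.4375 + 0.5862 + 0.5556) / 3 = 0.526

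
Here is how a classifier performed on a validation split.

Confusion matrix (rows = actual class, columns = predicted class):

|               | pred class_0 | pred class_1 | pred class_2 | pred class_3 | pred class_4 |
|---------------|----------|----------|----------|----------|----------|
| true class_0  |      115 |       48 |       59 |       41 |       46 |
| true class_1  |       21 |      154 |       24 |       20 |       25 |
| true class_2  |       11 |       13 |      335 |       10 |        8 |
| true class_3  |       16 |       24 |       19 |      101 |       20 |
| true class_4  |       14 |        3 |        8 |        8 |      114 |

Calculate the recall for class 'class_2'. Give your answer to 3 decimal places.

Treat 'class_2' as positive and all other classes as negative.
recall = TP/(TP+FN).
class_2: TP=335, FN=11+13+10+8=42 → 335/377 = 0.8886

0.889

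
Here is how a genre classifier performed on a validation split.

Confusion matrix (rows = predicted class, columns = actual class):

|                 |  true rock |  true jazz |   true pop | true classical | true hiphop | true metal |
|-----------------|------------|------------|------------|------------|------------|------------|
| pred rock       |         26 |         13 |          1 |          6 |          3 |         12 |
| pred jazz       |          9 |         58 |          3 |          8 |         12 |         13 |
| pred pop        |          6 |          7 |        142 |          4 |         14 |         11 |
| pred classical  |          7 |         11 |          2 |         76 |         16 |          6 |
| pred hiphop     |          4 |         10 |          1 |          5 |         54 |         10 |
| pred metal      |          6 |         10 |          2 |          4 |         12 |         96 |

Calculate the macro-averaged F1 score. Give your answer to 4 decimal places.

0.6274

Per-class F1 score (2·TP/(2·TP+FP+FN)):
  rock: TP=26, FP=13+1+6+3+12=35, FN=9+6+7+4+6=32 → 52/119 = 0.43697
  jazz: TP=58, FP=9+3+8+12+13=45, FN=13+7+11+10+10=51 → 116/212 = 0.54717
  pop: TP=142, FP=6+7+4+14+11=42, FN=1+3+2+1+2=9 → 284/335 = 0.84776
  classical: TP=76, FP=7+11+2+16+6=42, FN=6+8+4+5+4=27 → 152/221 = 0.68778
  hiphop: TP=54, FP=4+10+1+5+10=30, FN=3+12+14+16+12=57 → 108/195 = 0.55385
  metal: TP=96, FP=6+10+2+4+12=34, FN=12+13+11+6+10=52 → 192/278 = 0.69065
Macro-F1 score = mean = (0.43697 + 0.54717 + 0.84776 + 0.68778 + 0.55385 + 0.69065) / 6 = 0.6274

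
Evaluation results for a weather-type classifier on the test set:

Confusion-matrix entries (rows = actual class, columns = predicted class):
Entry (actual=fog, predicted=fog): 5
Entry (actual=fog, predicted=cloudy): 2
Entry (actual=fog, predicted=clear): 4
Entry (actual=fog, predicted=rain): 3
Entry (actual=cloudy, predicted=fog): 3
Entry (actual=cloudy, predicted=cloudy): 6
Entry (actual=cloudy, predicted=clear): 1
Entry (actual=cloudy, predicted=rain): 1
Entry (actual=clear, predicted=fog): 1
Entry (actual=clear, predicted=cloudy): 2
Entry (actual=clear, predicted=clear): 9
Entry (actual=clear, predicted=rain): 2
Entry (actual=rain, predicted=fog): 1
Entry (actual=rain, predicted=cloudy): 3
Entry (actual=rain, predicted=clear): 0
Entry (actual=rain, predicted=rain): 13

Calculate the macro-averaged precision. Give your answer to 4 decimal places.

Per-class precision (TP/(TP+FP)):
  fog: TP=5, FP=3+1+1=5 → 5/10 = 0.50000
  cloudy: TP=6, FP=2+2+3=7 → 6/13 = 0.46154
  clear: TP=9, FP=4+1+0=5 → 9/14 = 0.64286
  rain: TP=13, FP=3+1+2=6 → 13/19 = 0.68421
Macro-precision = mean = (0.50000 + 0.46154 + 0.64286 + 0.68421) / 4 = 0.5722

0.5722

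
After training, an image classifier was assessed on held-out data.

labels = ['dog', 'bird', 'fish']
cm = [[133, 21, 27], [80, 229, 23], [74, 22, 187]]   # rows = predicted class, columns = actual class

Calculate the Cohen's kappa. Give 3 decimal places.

Observed agreement pₒ = trace/N = 549/796 = 0.6897
Expected agreement pₑ = Σ (rowᵢ·colᵢ)/N² = (287·181 + 272·332 + 237·283)/796² = 0.3304
κ = (pₒ − pₑ)/(1 − pₑ) = (0.6897 − 0.3304)/(1 − 0.3304) = 0.537

0.537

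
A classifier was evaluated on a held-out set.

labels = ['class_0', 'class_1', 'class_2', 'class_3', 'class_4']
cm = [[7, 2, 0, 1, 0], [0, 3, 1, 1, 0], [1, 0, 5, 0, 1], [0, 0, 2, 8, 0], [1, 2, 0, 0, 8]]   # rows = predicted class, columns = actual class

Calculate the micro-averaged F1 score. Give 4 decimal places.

0.7209

Micro-averaging pools counts across classes: ΣTP=31, ΣFP=12, ΣFN=12.
Micro-F1 score = 2·TP/(2·TP+FP+FN) on pooled counts = 0.7209 (equals overall accuracy in single-label multiclass).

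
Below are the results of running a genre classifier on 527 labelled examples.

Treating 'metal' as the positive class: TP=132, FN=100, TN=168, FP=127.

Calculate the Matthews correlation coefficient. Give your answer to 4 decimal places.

0.1375

MCC = (TP·TN − FP·FN) / √((TP+FP)(TP+FN)(TN+FP)(TN+FN))
Numerator = 132·168 − 127·100 = 9476
Denominator = √(259·232·295·268) = √4750557280 = 68924.2866
MCC = 9476 / 68924.2866 = 0.1375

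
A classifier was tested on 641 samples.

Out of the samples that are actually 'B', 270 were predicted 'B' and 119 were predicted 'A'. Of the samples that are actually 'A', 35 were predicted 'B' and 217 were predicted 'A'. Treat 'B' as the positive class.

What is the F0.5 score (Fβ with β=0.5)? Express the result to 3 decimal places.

0.839

Fβ = (1+β²)·TP / ((1+β²)·TP + β²·FN + FP), with β²=1/4
= 1.25·270 / (1.25·270 + 0.25·119 + 35) = 0.839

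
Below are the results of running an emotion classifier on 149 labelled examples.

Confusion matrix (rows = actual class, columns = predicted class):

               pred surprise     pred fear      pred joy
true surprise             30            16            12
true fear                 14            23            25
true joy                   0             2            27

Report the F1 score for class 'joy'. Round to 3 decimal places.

Take TP from the diagonal, FP from the rest of the 'joy' prediction marginal, FN from the rest of the 'joy' actual marginal.
F1 score = 2·TP/(2·TP+FP+FN).
joy: TP=27, FP=12+25=37, FN=0+2=2 → 54/93 = 0.5806

0.581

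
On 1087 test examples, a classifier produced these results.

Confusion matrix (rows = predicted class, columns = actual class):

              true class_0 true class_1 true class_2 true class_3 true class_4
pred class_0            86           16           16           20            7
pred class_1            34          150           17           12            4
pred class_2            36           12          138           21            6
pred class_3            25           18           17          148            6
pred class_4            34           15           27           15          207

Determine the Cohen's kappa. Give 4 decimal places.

0.5878

Observed agreement pₒ = trace/N = 729/1087 = 0.67065
Expected agreement pₑ = Σ (rowᵢ·colᵢ)/N² = (215·145 + 211·217 + 215·213 + 216·214 + 230·298)/1087² = 0.20102
κ = (pₒ − pₑ)/(1 − pₑ) = (0.67065 − 0.20102)/(1 − 0.20102) = 0.5878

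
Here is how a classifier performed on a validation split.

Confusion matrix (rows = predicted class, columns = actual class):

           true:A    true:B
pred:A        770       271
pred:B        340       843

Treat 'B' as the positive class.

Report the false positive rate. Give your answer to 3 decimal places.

FPR = FP/(FP+TN) = 340/(340+770) = 0.306

0.306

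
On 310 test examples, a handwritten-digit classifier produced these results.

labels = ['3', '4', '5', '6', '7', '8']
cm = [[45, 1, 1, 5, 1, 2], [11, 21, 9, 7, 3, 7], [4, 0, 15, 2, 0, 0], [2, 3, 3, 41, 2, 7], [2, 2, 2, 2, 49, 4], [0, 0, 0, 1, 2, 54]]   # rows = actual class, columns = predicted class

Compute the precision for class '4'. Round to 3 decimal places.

One-vs-rest for '4': TP = diagonal; FP = other classes predicted '4'; FN = '4' predicted as other.
precision = TP/(TP+FP).
4: TP=21, FP=1+0+3+2+0=6 → 21/27 = 0.7778

0.778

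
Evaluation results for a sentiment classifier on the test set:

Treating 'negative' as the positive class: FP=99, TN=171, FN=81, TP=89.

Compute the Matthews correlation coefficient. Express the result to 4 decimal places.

0.1544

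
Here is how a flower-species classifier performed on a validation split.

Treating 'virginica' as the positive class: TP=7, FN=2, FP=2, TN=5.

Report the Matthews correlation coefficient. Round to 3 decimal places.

0.492

MCC = (TP·TN − FP·FN) / √((TP+FP)(TP+FN)(TN+FP)(TN+FN))
Numerator = 7·5 − 2·2 = 31
Denominator = √(9·9·7·7) = √3969 = 63.0000
MCC = 31 / 63.0000 = 0.492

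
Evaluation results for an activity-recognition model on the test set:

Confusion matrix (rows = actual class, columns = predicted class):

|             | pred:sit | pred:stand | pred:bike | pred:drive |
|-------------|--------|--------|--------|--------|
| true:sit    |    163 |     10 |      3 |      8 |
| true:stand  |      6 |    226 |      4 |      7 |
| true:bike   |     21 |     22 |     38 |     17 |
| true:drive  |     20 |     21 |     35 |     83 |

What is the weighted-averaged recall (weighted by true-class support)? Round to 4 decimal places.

0.7456

Per-class recall (TP/(TP+FN)):
  sit: TP=163, FN=10+3+8=21 → 163/184 = 0.88587
  stand: TP=226, FN=6+4+7=17 → 226/243 = 0.93004
  bike: TP=38, FN=21+22+17=60 → 38/98 = 0.38776
  drive: TP=83, FN=20+21+35=76 → 83/159 = 0.52201
Weighted-recall = Σ (supportᵢ/N)·recallᵢ with N=684: (184/684)·0.88587 + (243/684)·0.93004 + (98/684)·0.38776 + (159/684)·0.52201 = 0.7456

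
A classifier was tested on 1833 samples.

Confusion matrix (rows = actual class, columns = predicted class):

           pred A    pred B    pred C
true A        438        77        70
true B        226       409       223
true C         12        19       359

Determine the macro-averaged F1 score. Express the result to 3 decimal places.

0.661

Per-class F1 score (2·TP/(2·TP+FP+FN)):
  A: TP=438, FP=226+12=238, FN=77+70=147 → 876/1261 = 0.6947
  B: TP=409, FP=77+19=96, FN=226+223=449 → 818/1363 = 0.6001
  C: TP=359, FP=70+223=293, FN=12+19=31 → 718/1042 = 0.6891
Macro-F1 score = mean = (0.6947 + 0.6001 + 0.6891) / 3 = 0.661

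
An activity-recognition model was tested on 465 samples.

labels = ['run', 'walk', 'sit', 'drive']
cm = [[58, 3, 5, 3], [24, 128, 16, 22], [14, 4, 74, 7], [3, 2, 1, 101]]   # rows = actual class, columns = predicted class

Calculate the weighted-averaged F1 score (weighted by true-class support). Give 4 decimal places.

0.7776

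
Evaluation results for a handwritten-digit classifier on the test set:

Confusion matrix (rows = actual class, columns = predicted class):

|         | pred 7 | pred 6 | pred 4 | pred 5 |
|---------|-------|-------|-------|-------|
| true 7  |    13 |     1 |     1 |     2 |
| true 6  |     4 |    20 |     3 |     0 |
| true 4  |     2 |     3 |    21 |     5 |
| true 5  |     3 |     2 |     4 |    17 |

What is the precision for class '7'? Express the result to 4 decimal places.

0.5909

Treat '7' as positive and all other classes as negative.
precision = TP/(TP+FP).
7: TP=13, FP=4+2+3=9 → 13/22 = 0.59091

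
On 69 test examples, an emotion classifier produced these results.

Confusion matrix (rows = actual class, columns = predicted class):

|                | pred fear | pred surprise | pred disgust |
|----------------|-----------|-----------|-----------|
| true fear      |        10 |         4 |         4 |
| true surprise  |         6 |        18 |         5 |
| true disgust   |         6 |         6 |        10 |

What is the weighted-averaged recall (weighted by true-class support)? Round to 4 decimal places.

0.5507

Per-class recall (TP/(TP+FN)):
  fear: TP=10, FN=4+4=8 → 10/18 = 0.55556
  surprise: TP=18, FN=6+5=11 → 18/29 = 0.62069
  disgust: TP=10, FN=6+6=12 → 10/22 = 0.45455
Weighted-recall = Σ (supportᵢ/N)·recallᵢ with N=69: (18/69)·0.55556 + (29/69)·0.62069 + (22/69)·0.45455 = 0.5507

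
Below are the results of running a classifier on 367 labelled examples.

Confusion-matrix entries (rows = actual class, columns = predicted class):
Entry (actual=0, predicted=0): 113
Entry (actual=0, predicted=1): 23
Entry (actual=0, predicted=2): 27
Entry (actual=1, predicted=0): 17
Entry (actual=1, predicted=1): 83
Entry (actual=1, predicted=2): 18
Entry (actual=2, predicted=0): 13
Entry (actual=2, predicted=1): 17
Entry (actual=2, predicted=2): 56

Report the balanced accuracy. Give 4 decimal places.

Balanced accuracy = mean of per-class recall.
  0: recall = 113/163 = 0.69325
  1: recall = 83/118 = 0.70339
  2: recall = 56/86 = 0.65116
Mean = (0.69325 + 0.70339 + 0.65116) / 3 = 0.6826

0.6826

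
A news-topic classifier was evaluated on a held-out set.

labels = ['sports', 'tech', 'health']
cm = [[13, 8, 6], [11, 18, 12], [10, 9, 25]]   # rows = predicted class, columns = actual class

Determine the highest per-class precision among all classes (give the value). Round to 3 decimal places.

Per-class precision (TP/(TP+FP)):
  sports: TP=13, FP=8+6=14 → 13/27 = 0.4815
  tech: TP=18, FP=11+12=23 → 18/41 = 0.4390
  health: TP=25, FP=10+9=19 → 25/44 = 0.5682
Highest is class 'health' with precision = 0.568.

0.568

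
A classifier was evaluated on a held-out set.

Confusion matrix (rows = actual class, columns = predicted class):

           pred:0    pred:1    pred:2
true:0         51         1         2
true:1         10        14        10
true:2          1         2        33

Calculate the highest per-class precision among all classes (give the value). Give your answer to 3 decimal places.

Per-class precision (TP/(TP+FP)):
  0: TP=51, FP=10+1=11 → 51/62 = 0.8226
  1: TP=14, FP=1+2=3 → 14/17 = 0.8235
  2: TP=33, FP=2+10=12 → 33/45 = 0.7333
Highest is class '1' with precision = 0.824.

0.824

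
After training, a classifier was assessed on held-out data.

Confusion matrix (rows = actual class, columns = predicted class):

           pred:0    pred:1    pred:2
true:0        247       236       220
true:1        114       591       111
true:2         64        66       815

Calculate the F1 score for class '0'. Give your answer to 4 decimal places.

0.4379

Take TP from the diagonal, FP from the rest of the '0' prediction marginal, FN from the rest of the '0' actual marginal.
F1 score = 2·TP/(2·TP+FP+FN).
0: TP=247, FP=114+64=178, FN=236+220=456 → 494/1128 = 0.43794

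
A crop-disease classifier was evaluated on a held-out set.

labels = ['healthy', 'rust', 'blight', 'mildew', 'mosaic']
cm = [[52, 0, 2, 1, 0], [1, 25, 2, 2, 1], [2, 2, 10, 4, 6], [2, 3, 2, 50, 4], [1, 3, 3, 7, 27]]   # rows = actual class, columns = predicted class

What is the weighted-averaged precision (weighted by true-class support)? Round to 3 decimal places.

Per-class precision (TP/(TP+FP)):
  healthy: TP=52, FP=1+2+2+1=6 → 52/58 = 0.8966
  rust: TP=25, FP=0+2+3+3=8 → 25/33 = 0.7576
  blight: TP=10, FP=2+2+2+3=9 → 10/19 = 0.5263
  mildew: TP=50, FP=1+2+4+7=14 → 50/64 = 0.7813
  mosaic: TP=27, FP=0+1+6+4=11 → 27/38 = 0.7105
Weighted-precision = Σ (supportᵢ/N)·precisionᵢ with N=212: (55/212)·0.8966 + (31/212)·0.7576 + (24/212)·0.5263 + (61/212)·0.7813 + (41/212)·0.7105 = 0.765

0.765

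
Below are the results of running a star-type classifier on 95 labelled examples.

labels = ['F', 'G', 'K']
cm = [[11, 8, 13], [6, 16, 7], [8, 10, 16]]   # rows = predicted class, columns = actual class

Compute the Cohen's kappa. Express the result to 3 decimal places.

0.179

Observed agreement pₒ = trace/N = 43/95 = 0.4526
Expected agreement pₑ = Σ (rowᵢ·colᵢ)/N² = (25·32 + 34·29 + 36·34)/95² = 0.3335
κ = (pₒ − pₑ)/(1 − pₑ) = (0.4526 − 0.3335)/(1 − 0.3335) = 0.179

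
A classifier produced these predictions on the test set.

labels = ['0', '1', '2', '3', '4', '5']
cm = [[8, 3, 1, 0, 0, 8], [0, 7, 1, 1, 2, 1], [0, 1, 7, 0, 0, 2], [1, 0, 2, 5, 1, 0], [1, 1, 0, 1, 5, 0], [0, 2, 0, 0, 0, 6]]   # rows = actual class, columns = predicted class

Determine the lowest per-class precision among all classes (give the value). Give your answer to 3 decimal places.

0.353

Per-class precision (TP/(TP+FP)):
  0: TP=8, FP=0+0+1+1+0=2 → 8/10 = 0.8000
  1: TP=7, FP=3+1+0+1+2=7 → 7/14 = 0.5000
  2: TP=7, FP=1+1+2+0+0=4 → 7/11 = 0.6364
  3: TP=5, FP=0+1+0+1+0=2 → 5/7 = 0.7143
  4: TP=5, FP=0+2+0+1+0=3 → 5/8 = 0.6250
  5: TP=6, FP=8+1+2+0+0=11 → 6/17 = 0.3529
Lowest is class '5' with precision = 0.353.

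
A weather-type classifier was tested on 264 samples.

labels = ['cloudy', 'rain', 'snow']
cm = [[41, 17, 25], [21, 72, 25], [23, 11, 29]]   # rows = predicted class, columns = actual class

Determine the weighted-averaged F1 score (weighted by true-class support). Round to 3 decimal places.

0.530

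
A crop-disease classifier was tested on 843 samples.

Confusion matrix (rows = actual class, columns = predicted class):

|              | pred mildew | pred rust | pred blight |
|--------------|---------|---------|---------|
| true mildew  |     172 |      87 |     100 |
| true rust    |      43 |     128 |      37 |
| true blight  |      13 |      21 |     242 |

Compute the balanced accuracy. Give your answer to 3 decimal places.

0.657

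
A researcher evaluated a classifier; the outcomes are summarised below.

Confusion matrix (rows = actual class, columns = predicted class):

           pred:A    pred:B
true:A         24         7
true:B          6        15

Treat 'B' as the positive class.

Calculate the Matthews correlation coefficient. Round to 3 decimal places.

MCC = (TP·TN − FP·FN) / √((TP+FP)(TP+FN)(TN+FP)(TN+FN))
Numerator = 15·24 − 7·6 = 318
Denominator = √(22·21·31·30) = √429660 = 655.4846
MCC = 318 / 655.4846 = 0.485

0.485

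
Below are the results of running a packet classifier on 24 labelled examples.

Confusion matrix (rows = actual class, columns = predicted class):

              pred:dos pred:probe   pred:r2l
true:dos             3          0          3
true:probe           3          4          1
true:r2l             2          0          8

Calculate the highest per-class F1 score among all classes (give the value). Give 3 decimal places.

0.727

Per-class F1 score (2·TP/(2·TP+FP+FN)):
  dos: TP=3, FP=3+2=5, FN=0+3=3 → 6/14 = 0.4286
  probe: TP=4, FP=0+0=0, FN=3+1=4 → 8/12 = 0.6667
  r2l: TP=8, FP=3+1=4, FN=2+0=2 → 16/22 = 0.7273
Highest is class 'r2l' with F1 score = 0.727.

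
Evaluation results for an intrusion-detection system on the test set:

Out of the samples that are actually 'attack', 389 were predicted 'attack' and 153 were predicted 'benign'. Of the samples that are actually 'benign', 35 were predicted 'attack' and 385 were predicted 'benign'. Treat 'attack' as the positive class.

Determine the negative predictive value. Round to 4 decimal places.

0.7156

NPV = TN/(TN+FN) = 385/(385+153) = 0.7156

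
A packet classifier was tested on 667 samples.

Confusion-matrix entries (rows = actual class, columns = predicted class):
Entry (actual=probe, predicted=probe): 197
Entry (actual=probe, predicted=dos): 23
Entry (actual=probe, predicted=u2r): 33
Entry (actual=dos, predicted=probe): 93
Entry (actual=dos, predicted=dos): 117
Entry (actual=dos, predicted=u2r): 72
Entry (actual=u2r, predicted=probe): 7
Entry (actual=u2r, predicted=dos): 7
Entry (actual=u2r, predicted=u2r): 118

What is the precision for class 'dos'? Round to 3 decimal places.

0.796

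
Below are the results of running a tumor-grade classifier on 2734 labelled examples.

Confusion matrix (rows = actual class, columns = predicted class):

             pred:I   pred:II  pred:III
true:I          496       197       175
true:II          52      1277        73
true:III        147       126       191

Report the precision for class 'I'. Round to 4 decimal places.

precision = TP/(TP+FP).
I: TP=496, FP=52+147=199 → 496/695 = 0.71367

0.7137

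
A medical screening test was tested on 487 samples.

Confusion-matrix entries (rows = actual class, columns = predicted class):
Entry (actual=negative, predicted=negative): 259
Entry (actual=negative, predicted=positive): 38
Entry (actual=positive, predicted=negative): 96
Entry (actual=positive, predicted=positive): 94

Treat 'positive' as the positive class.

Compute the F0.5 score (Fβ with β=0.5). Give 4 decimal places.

0.6546

Fβ = (1+β²)·TP / ((1+β²)·TP + β²·FN + FP), with β²=1/4
= 1.25·94 / (1.25·94 + 0.25·96 + 38) = 0.6546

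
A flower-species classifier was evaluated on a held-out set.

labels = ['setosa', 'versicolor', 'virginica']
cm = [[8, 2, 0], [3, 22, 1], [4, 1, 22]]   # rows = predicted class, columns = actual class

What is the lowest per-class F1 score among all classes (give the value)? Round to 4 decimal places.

Per-class F1 score (2·TP/(2·TP+FP+FN)):
  setosa: TP=8, FP=2+0=2, FN=3+4=7 → 16/25 = 0.64000
  versicolor: TP=22, FP=3+1=4, FN=2+1=3 → 44/51 = 0.86275
  virginica: TP=22, FP=4+1=5, FN=0+1=1 → 44/50 = 0.88000
Lowest is class 'setosa' with F1 score = 0.6400.

0.6400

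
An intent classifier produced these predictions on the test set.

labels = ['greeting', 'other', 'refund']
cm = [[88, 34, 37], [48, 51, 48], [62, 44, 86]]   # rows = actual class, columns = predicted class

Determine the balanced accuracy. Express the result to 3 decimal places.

0.449

Balanced accuracy = mean of per-class recall.
  greeting: recall = 88/159 = 0.5535
  other: recall = 51/147 = 0.3469
  refund: recall = 86/192 = 0.4479
Mean = (0.5535 + 0.3469 + 0.4479) / 3 = 0.449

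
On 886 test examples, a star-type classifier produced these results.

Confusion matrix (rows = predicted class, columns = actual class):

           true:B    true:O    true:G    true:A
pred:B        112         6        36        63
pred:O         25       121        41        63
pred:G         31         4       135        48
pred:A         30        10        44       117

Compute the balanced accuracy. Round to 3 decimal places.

0.588

Balanced accuracy = mean of per-class recall.
  B: recall = 112/198 = 0.5657
  O: recall = 121/141 = 0.8582
  G: recall = 135/256 = 0.5273
  A: recall = 117/291 = 0.4021
Mean = (0.5657 + 0.8582 + 0.5273 + 0.4021) / 4 = 0.588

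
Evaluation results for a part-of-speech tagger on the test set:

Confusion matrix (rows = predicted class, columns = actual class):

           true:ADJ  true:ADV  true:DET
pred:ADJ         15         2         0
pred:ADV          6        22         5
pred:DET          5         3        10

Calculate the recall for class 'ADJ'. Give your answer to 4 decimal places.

0.5769

One-vs-rest for 'ADJ': TP = diagonal; FP = other classes predicted 'ADJ'; FN = 'ADJ' predicted as other.
recall = TP/(TP+FN).
ADJ: TP=15, FN=6+5=11 → 15/26 = 0.57692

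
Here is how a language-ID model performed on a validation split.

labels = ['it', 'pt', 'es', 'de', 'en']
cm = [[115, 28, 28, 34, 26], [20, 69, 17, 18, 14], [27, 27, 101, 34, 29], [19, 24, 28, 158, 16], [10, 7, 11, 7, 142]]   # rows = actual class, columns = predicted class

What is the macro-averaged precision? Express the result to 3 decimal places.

0.570

Per-class precision (TP/(TP+FP)):
  it: TP=115, FP=20+27+19+10=76 → 115/191 = 0.6021
  pt: TP=69, FP=28+27+24+7=86 → 69/155 = 0.4452
  es: TP=101, FP=28+17+28+11=84 → 101/185 = 0.5459
  de: TP=158, FP=34+18+34+7=93 → 158/251 = 0.6295
  en: TP=142, FP=26+14+29+16=85 → 142/227 = 0.6256
Macro-precision = mean = (0.6021 + 0.4452 + 0.5459 + 0.6295 + 0.6256) / 5 = 0.570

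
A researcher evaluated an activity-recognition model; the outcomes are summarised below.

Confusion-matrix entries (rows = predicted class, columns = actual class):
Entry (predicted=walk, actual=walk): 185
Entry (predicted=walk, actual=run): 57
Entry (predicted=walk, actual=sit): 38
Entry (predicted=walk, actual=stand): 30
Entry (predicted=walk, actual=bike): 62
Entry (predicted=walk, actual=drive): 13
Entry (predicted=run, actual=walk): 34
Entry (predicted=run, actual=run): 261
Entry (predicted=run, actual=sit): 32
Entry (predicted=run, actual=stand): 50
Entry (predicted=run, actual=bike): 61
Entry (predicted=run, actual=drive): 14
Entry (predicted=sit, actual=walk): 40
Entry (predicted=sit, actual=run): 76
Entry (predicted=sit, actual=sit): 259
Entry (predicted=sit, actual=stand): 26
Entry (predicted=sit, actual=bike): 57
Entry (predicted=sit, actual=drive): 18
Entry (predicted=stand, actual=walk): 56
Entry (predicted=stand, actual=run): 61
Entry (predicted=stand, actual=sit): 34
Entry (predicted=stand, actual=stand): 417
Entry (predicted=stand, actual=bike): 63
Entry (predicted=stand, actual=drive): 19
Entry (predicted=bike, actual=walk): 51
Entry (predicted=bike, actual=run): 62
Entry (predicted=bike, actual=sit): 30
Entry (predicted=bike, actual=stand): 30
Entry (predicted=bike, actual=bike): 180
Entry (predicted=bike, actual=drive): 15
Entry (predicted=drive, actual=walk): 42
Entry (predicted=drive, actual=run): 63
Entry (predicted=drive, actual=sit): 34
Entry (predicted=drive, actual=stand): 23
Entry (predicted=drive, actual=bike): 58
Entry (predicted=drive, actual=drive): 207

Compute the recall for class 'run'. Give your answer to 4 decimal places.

0.4500

Take TP from the diagonal, FP from the rest of the 'run' prediction marginal, FN from the rest of the 'run' actual marginal.
recall = TP/(TP+FN).
run: TP=261, FN=57+76+61+62+63=319 → 261/580 = 0.45000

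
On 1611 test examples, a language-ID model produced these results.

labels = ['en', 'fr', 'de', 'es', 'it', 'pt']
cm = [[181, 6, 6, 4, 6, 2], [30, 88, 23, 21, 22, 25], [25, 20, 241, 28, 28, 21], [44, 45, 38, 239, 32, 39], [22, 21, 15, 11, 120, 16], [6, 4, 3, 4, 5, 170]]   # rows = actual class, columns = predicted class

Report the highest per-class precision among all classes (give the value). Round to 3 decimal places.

Per-class precision (TP/(TP+FP)):
  en: TP=181, FP=30+25+44+22+6=127 → 181/308 = 0.5877
  fr: TP=88, FP=6+20+45+21+4=96 → 88/184 = 0.4783
  de: TP=241, FP=6+23+38+15+3=85 → 241/326 = 0.7393
  es: TP=239, FP=4+21+28+11+4=68 → 239/307 = 0.7785
  it: TP=120, FP=6+22+28+32+5=93 → 120/213 = 0.5634
  pt: TP=170, FP=2+25+21+39+16=103 → 170/273 = 0.6227
Highest is class 'es' with precision = 0.779.

0.779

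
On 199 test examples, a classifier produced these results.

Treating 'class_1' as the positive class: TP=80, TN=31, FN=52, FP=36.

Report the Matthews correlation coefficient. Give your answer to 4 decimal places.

MCC = (TP·TN − FP·FN) / √((TP+FP)(TP+FN)(TN+FP)(TN+FN))
Numerator = 80·31 − 36·52 = 608
Denominator = √(116·132·67·83) = √85150032 = 9227.6775
MCC = 608 / 9227.6775 = 0.0659

0.0659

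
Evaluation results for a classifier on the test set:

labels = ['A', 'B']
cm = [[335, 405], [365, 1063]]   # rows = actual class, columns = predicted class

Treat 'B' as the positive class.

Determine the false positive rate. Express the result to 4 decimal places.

0.5473

FPR = FP/(FP+TN) = 405/(405+335) = 0.5473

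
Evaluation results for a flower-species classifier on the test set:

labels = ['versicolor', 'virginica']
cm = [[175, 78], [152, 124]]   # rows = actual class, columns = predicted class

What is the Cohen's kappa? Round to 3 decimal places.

0.139

Observed agreement pₒ = trace/N = 299/529 = 0.5652
Expected agreement pₑ = Σ (rowᵢ·colᵢ)/N² = (253·327 + 276·202)/529² = 0.4949
κ = (pₒ − pₑ)/(1 − pₑ) = (0.5652 − 0.4949)/(1 − 0.4949) = 0.139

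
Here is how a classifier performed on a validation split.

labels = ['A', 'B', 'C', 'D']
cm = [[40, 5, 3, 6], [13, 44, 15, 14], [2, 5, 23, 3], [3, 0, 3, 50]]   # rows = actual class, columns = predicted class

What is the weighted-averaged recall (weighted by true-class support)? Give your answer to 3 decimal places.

Per-class recall (TP/(TP+FN)):
  A: TP=40, FN=5+3+6=14 → 40/54 = 0.7407
  B: TP=44, FN=13+15+14=42 → 44/86 = 0.5116
  C: TP=23, FN=2+5+3=10 → 23/33 = 0.6970
  D: TP=50, FN=3+0+3=6 → 50/56 = 0.8929
Weighted-recall = Σ (supportᵢ/N)·recallᵢ with N=229: (54/229)·0.7407 + (86/229)·0.5116 + (33/229)·0.6970 + (56/229)·0.8929 = 0.686

0.686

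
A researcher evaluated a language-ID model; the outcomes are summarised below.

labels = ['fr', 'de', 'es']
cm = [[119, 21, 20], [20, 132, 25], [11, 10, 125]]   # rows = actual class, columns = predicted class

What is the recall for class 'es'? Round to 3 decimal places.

0.856

Take TP from the diagonal, FP from the rest of the 'es' prediction marginal, FN from the rest of the 'es' actual marginal.
recall = TP/(TP+FN).
es: TP=125, FN=11+10=21 → 125/146 = 0.8562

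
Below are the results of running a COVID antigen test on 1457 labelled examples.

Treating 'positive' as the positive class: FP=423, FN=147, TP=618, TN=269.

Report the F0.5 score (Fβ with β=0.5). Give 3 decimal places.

Fβ = (1+β²)·TP / ((1+β²)·TP + β²·FN + FP), with β²=1/4
= 1.25·618 / (1.25·618 + 0.25·147 + 423) = 0.627

0.627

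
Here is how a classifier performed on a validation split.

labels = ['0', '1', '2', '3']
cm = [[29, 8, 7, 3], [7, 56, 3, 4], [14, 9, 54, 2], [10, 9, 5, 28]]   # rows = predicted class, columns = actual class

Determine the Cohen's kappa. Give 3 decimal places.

0.559

Observed agreement pₒ = trace/N = 167/248 = 0.6734
Expected agreement pₑ = Σ (rowᵢ·colᵢ)/N² = (60·47 + 82·70 + 69·79 + 37·52)/248² = 0.2591
κ = (pₒ − pₑ)/(1 − pₑ) = (0.6734 − 0.2591)/(1 − 0.2591) = 0.559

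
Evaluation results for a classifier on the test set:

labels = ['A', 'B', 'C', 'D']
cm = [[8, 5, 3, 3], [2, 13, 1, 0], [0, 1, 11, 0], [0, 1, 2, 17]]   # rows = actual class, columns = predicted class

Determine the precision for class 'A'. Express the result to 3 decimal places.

One-vs-rest for 'A': TP = diagonal; FP = other classes predicted 'A'; FN = 'A' predicted as other.
precision = TP/(TP+FP).
A: TP=8, FP=2+0+0=2 → 8/10 = 0.8000

0.800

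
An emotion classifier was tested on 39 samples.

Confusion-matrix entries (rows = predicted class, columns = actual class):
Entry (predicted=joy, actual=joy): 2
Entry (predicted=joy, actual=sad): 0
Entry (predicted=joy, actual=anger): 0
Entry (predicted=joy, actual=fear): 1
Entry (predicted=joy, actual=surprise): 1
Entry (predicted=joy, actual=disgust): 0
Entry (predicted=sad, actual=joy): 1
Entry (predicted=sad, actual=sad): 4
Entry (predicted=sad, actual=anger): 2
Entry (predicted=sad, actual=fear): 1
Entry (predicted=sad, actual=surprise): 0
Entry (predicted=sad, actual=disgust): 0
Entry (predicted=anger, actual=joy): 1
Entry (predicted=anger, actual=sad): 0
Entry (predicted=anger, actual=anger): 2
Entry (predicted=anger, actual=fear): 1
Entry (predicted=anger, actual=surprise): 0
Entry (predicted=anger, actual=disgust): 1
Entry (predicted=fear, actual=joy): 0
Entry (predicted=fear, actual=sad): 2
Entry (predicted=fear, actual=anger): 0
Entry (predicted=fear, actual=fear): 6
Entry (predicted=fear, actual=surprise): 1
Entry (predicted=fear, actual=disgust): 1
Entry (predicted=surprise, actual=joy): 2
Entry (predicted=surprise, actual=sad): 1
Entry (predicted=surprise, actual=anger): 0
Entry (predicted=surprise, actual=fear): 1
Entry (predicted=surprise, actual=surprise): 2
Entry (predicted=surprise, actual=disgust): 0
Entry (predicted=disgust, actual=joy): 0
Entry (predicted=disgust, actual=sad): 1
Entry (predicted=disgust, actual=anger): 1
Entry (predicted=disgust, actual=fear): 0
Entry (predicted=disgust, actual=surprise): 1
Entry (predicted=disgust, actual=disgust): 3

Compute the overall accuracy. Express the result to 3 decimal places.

0.487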